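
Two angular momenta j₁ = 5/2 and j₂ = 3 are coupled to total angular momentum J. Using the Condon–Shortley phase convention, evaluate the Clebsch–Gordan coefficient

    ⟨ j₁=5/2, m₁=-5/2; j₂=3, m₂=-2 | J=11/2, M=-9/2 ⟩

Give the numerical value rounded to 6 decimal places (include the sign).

triangle: 0!·5!·6!/12! = 86400/479001600
(j±m)!: 0!·5!·1!·5!·1!·10! = 52254720000
prefactor² = (2J+1)·Δ·N² = 1244160000/11
  k=0: +1/(0!·0!·5!·1!·0!·5!) = 1/14400
Σ = 1/14400  ⇒  CG² = 1244160000/11·1/14400² = 6/11
CG = +√(6/11) = +0.738549

+√(6/11) = +0.738549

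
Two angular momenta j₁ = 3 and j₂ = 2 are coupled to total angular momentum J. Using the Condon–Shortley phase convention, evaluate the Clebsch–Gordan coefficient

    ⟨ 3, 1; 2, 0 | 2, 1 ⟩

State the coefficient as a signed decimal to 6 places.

j₁+j₂−J=3  J+j₁−j₂=3  J−j₁+j₂=1  j₁+j₂+J+1=8
(j₁±m₁, j₂±m₂, J±M) = (4,2,2,2,3,1)
P² = 36/7
sum k=1..2:
  [1] −1/4 = -1/4
  [2] +1/12 = 1/12
S = -1/6
C² = P²·S² = 1/7 ; C = -0.377964

−√(1/7) = -0.377964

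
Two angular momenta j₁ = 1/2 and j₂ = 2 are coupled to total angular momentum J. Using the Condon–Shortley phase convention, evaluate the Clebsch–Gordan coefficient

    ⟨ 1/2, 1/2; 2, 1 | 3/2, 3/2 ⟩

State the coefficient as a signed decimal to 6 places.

j₁+j₂−J=1  J+j₁−j₂=0  J−j₁+j₂=3  j₁+j₂+J+1=5
(j₁±m₁, j₂±m₂, J±M) = (1,0,3,1,3,0)
P² = 36/5
sum k=0..0:
  [0] +1/6 = 1/6
S = 1/6
C² = P²·S² = 1/5 ; C = +0.447214

+√(1/5) = +0.447214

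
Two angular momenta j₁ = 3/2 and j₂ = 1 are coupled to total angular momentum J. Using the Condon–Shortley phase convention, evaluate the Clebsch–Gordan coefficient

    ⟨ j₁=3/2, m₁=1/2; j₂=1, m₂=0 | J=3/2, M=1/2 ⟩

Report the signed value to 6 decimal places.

+0.258199

triangle: 1!*2!*1!/5! = 2/120
(j±m)!: 2!*1!*1!*1!*2!*1! = 4
prefactor² = (2J+1)*Δ*N² = 4/15
  k=0: +1/(0!*1!*1!*1!*1!*0!) = 1
  k=1: −1/(1!*0!*0!*0!*2!*1!) = -1/2
Σ = 1/2  ⇒  CG² = 4/15*1/2² = 1/15
CG = +√(1/15) = +0.258199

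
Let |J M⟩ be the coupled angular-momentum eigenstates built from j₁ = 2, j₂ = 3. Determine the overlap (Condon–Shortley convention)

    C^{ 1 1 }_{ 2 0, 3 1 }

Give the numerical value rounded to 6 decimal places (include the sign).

+√(6/35) = +0.414039

√[3·4!0!2!/7! · 2!2!4!2!2!0!] = √(384/35)
  +(−1)^2/∏(2,2,0,2,0,0)! = 1/8  (running 1/8)
⟨..|..⟩ = √(384/35)·(1/8) = +0.414039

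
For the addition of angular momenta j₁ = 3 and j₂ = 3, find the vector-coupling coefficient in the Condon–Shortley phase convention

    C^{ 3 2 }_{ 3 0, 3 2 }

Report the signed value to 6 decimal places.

triangle: 3!×3!×3!/10! = 216/3628800
(j±m)!: 3!×3!×5!×1!×5!×1! = 518400
prefactor² = (2J+1)×Δ×N² = 216
  k=2: +1/(2!×1!×1!×3!×2!×0!) = 1/24
  k=3: −1/(3!×0!×0!×2!×3!×1!) = -1/72
Σ = 1/36  ⇒  CG² = 216×1/36² = 1/6
CG = +√(1/6) = +0.408248

+√(1/6) ≈ +0.408248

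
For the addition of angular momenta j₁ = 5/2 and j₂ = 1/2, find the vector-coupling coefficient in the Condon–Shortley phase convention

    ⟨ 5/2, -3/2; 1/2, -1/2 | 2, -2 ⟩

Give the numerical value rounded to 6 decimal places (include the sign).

√[5·1!4!0!/6! · 1!4!0!1!0!4!] = √(96)
  +(−1)^0/∏(0,1,4,0,0,0)! = 1/24  (running 1/24)
⟨..|..⟩ = √(96)·(1/24) = +0.408248

+0.408248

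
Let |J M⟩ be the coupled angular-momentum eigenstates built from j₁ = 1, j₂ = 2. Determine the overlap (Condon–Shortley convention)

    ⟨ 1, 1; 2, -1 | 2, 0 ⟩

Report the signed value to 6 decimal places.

triangle: 1!*1!*3!/6! = 6/720
(j±m)!: 2!*0!*1!*3!*2!*2! = 48
prefactor² = (2J+1)*Δ*N² = 2
  k=0: +1/(0!*1!*0!*1!*1!*2!) = 1/2
Σ = 1/2  ⇒  CG² = 2*1/2² = 1/2
CG = +√(1/2) = +0.707107

+0.707107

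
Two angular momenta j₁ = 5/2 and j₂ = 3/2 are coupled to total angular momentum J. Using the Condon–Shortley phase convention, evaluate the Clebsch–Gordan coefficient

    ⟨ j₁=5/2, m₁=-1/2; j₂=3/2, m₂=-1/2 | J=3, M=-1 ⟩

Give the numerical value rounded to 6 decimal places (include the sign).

+0.129099

triangle: 1!·4!·2!/8! = 48/40320
(j±m)!: 2!·3!·1!·2!·2!·4! = 1152
prefactor² = (2J+1)·Δ·N² = 48/5
  k=0: +1/(0!·1!·3!·1!·1!·1!) = 1/6
  k=1: −1/(1!·0!·2!·0!·2!·2!) = -1/8
Σ = 1/24  ⇒  CG² = 48/5·1/24² = 1/60
CG = +√(1/60) = +0.129099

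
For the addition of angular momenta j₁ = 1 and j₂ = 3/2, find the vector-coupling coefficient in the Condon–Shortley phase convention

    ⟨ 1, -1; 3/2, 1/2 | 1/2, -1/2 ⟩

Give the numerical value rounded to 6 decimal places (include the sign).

triangle: 2!×0!×1!/4! = 2/24
(j±m)!: 0!×2!×2!×1!×0!×1! = 4
prefactor² = (2J+1)×Δ×N² = 2/3
  k=2: +1/(2!×0!×0!×0!×0!×1!) = 1/2
Σ = 1/2  ⇒  CG² = 2/3×1/2² = 1/6
CG = +√(1/6) = +0.408248

+√(1/6) = +0.408248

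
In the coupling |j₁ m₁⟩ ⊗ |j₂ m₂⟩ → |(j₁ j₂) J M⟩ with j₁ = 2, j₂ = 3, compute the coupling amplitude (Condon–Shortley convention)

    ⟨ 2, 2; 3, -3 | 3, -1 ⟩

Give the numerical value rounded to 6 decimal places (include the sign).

+0.408248

j₁+j₂−J=2  J+j₁−j₂=2  J−j₁+j₂=4  j₁+j₂+J+1=9
(j₁±m₁, j₂±m₂, J±M) = (4,0,0,6,2,4)
P² = 1536
sum k=0..0:
  [0] +1/96 = 1/96
S = 1/96
C² = P²·S² = 1/6 ; C = +0.408248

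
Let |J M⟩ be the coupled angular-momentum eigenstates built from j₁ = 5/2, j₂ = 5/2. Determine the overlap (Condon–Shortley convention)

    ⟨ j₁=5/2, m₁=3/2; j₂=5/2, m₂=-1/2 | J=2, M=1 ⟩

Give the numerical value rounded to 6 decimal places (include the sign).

j₁+j₂−J=3  J+j₁−j₂=2  J−j₁+j₂=2  j₁+j₂+J+1=8
(j₁±m₁, j₂±m₂, J±M) = (4,1,2,3,3,1)
P² = 36/7
sum k=0..1:
  [0] +1/12 = 1/12
  [1] −1/4 = -1/4
S = -1/6
C² = P²·S² = 1/7 ; C = -0.377964

-0.377964  (= −√(1/7))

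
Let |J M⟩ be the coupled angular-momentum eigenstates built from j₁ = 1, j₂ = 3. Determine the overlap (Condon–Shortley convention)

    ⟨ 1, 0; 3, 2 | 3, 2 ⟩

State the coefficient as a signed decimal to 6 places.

triangle: 1!·1!·5!/8! = 120/40320
(j±m)!: 1!·1!·5!·1!·5!·1! = 14400
prefactor² = (2J+1)·Δ·N² = 300
  k=0: +1/(0!·1!·1!·5!·0!·0!) = 1/120
  k=1: −1/(1!·0!·0!·4!·1!·1!) = -1/24
Σ = -1/30  ⇒  CG² = 300·(-1/30)² = 1/3
CG = −√(1/3) = -0.577350

-0.577350  (= −√(1/3))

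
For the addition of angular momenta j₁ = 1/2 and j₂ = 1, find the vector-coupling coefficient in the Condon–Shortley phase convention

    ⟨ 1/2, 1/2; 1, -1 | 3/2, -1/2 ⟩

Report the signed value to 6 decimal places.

j₁+j₂−J=0  J+j₁−j₂=1  J−j₁+j₂=2  j₁+j₂+J+1=4
(j₁±m₁, j₂±m₂, J±M) = (1,0,0,2,1,2)
P² = 4/3
sum k=0..0:
  [0] +1/2 = 1/2
S = 1/2
C² = P²·S² = 1/3 ; C = +0.577350

+√(1/3) ≈ +0.577350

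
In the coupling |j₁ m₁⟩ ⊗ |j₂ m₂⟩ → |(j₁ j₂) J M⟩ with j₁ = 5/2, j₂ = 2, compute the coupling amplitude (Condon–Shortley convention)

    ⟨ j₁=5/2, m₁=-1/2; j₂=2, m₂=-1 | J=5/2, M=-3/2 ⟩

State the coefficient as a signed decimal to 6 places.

-0.414039

triangle: 2!*3!*2!/8! = 24/40320
(j±m)!: 2!*3!*1!*3!*1!*4! = 1728
prefactor² = (2J+1)*Δ*N² = 216/35
  k=0: +1/(0!*2!*3!*1!*0!*1!) = 1/12
  k=1: −1/(1!*1!*2!*0!*1!*2!) = -1/4
Σ = -1/6  ⇒  CG² = 216/35*(-1/6)² = 6/35
CG = −√(6/35) = -0.414039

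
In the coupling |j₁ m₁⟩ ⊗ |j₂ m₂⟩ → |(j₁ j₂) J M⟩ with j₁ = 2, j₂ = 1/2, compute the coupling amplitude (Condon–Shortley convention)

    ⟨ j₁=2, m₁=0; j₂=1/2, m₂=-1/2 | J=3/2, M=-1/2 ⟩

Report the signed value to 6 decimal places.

√[4·1!3!0!/5! · 2!2!0!1!1!2!] = √(8/5)
  +(−1)^0/∏(0,1,2,0,1,0)! = 1/2  (running 1/2)
⟨..|..⟩ = √(8/5)·(1/2) = +0.632456

+0.632456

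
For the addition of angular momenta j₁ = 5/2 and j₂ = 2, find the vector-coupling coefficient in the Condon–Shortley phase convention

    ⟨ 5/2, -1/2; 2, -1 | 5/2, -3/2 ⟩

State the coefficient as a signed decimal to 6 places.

-0.414039

√[6·2!3!2!/8! · 2!3!1!3!1!4!] = √(216/35)
  +(−1)^0/∏(0,2,3,1,0,1)! = 1/12  (running 1/12)
  +(−1)^1/∏(1,1,2,0,1,2)! = -1/4  (running -1/6)
⟨..|..⟩ = √(216/35)·(-1/6) = -0.414039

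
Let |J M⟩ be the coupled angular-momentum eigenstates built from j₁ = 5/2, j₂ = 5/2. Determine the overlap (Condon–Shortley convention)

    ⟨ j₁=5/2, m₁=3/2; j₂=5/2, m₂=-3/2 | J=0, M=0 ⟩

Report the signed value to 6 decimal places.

-0.408248  (= −√(1/6))

triangle: 5!·0!·0!/6! = 120/720
(j±m)!: 4!·1!·1!·4!·0!·0! = 576
prefactor² = (2J+1)·Δ·N² = 96
  k=1: −1/(1!·4!·0!·0!·0!·0!) = -1/24
Σ = -1/24  ⇒  CG² = 96·(-1/24)² = 1/6
CG = −√(1/6) = -0.408248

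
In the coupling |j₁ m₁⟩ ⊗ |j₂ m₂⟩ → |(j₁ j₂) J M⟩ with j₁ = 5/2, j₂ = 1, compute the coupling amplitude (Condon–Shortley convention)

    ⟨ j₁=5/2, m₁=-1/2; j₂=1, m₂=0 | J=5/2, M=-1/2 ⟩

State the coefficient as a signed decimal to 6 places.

-0.169031  (= −√(1/35))

√[6·1!4!1!/7! · 2!3!1!1!2!3!] = √(144/35)
  +(−1)^0/∏(0,1,3,1,1,0)! = 1/6  (running 1/6)
  +(−1)^1/∏(1,0,2,0,2,1)! = -1/4  (running -1/12)
⟨..|..⟩ = √(144/35)·(-1/12) = -0.169031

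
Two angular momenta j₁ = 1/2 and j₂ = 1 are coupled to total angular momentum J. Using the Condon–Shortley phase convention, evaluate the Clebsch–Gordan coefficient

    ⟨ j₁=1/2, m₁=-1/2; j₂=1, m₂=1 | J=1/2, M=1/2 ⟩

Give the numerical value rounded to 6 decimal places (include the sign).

-0.816497  (= −√(2/3))

√[2·1!0!1!/3! · 0!1!2!0!1!0!] = √(2/3)
  +(−1)^1/∏(1,0,0,1,0,0)! = -1  (running -1)
⟨..|..⟩ = √(2/3)·(-1) = -0.816497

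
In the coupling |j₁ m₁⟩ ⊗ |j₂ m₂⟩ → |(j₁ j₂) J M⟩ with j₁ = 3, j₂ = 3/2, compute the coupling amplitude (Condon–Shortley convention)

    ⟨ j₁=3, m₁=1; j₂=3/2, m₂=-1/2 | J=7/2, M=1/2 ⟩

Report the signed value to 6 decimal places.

triangle: 1!·5!·2!/9! = 240/362880
(j±m)!: 4!·2!·1!·2!·4!·3! = 13824
prefactor² = (2J+1)·Δ·N² = 512/7
  k=0: +1/(0!·1!·2!·1!·3!·1!) = 1/12
  k=1: −1/(1!·0!·1!·0!·4!·2!) = -1/48
Σ = 1/16  ⇒  CG² = 512/7·1/16² = 2/7
CG = +√(2/7) = +0.534522

+√(2/7) = +0.534522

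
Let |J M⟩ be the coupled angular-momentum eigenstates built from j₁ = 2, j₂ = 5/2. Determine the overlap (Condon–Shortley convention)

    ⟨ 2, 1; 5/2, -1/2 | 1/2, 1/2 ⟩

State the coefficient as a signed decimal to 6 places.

j₁+j₂−J=4  J+j₁−j₂=0  J−j₁+j₂=1  j₁+j₂+J+1=6
(j₁±m₁, j₂±m₂, J±M) = (3,1,2,3,1,0)
P² = 24/5
sum k=1..1:
  [1] −1/6 = -1/6
S = -1/6
C² = P²·S² = 2/15 ; C = -0.365148

−√(2/15) = -0.365148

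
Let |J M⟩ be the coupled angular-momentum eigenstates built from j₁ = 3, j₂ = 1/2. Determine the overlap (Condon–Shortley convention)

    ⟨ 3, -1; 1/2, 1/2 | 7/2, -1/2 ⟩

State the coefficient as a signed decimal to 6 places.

+0.654654  (= +√(3/7))

triangle: 0!·6!·1!/8! = 720/40320
(j±m)!: 2!·4!·1!·0!·3!·4! = 6912
prefactor² = (2J+1)·Δ·N² = 6912/7
  k=0: +1/(0!·0!·4!·1!·2!·0!) = 1/48
Σ = 1/48  ⇒  CG² = 6912/7·1/48² = 3/7
CG = +√(3/7) = +0.654654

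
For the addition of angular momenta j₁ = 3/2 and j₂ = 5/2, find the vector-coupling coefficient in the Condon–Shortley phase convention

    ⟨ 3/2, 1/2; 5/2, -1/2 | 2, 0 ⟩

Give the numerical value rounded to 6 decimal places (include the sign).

-0.267261

√[5·2!1!3!/7! · 2!1!2!3!2!2!] = √(8/7)
  +(−1)^0/∏(0,2,1,2,0,1)! = 1/4  (running 1/4)
  +(−1)^1/∏(1,1,0,1,1,2)! = -1/2  (running -1/4)
⟨..|..⟩ = √(8/7)·(-1/4) = -0.267261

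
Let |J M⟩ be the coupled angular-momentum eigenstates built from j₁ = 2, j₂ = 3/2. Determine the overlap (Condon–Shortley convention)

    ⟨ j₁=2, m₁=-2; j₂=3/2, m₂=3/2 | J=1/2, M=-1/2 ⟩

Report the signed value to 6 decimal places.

-0.632456  (= −√(2/5))

triangle: 3!*1!*0!/5! = 6/120
(j±m)!: 0!*4!*3!*0!*0!*1! = 144
prefactor² = (2J+1)*Δ*N² = 72/5
  k=3: −1/(3!*0!*1!*0!*0!*0!) = -1/6
Σ = -1/6  ⇒  CG² = 72/5*(-1/6)² = 2/5
CG = −√(2/5) = -0.632456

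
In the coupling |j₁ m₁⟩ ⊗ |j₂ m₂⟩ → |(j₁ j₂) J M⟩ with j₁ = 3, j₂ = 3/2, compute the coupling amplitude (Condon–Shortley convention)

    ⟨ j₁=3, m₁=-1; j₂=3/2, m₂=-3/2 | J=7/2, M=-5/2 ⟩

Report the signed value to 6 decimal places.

triangle: 1!*5!*2!/9! = 240/362880
(j±m)!: 2!*4!*0!*3!*1!*6! = 207360
prefactor² = (2J+1)*Δ*N² = 7680/7
  k=0: +1/(0!*1!*4!*0!*1!*2!) = 1/48
Σ = 1/48  ⇒  CG² = 7680/7*1/48² = 10/21
CG = +√(10/21) = +0.690066

+0.690066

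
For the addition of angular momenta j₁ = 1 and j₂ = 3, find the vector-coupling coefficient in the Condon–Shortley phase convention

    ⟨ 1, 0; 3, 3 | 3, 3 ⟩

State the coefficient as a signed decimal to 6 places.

j₁+j₂−J=1  J+j₁−j₂=1  J−j₁+j₂=5  j₁+j₂+J+1=8
(j₁±m₁, j₂±m₂, J±M) = (1,1,6,0,6,0)
P² = 10800
sum k=1..1:
  [1] −1/120 = -1/120
S = -1/120
C² = P²·S² = 3/4 ; C = -0.866025

−√(3/4) = -0.866025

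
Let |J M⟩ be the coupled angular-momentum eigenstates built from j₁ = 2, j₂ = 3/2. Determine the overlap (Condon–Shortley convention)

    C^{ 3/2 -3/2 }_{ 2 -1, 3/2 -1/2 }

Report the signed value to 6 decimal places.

-0.632456  (= −√(2/5))

j₁+j₂−J=2  J+j₁−j₂=2  J−j₁+j₂=1  j₁+j₂+J+1=6
(j₁±m₁, j₂±m₂, J±M) = (1,3,1,2,0,3)
P² = 8/5
sum k=1..1:
  [1] −1/2 = -1/2
S = -1/2
C² = P²·S² = 2/5 ; C = -0.632456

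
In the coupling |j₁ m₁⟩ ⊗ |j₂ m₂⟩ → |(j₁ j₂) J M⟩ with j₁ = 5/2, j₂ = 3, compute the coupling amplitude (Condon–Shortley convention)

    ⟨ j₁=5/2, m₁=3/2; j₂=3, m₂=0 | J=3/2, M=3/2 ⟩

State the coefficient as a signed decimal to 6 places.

−√(6/35) = -0.414039

j₁+j₂−J=4  J+j₁−j₂=1  J−j₁+j₂=2  j₁+j₂+J+1=8
(j₁±m₁, j₂±m₂, J±M) = (4,1,3,3,3,0)
P² = 864/35
sum k=1..1:
  [1] −1/12 = -1/12
S = -1/12
C² = P²·S² = 6/35 ; C = -0.414039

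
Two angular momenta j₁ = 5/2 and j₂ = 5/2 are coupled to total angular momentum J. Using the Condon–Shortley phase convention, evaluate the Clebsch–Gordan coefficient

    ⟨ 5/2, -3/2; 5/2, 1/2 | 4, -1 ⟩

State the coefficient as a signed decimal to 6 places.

triangle: 1!×4!×4!/10! = 576/3628800
(j±m)!: 1!×4!×3!×2!×3!×5! = 207360
prefactor² = (2J+1)×Δ×N² = 10368/35
  k=0: +1/(0!×1!×4!×3!×0!×1!) = 1/144
  k=1: −1/(1!×0!×3!×2!×1!×2!) = -1/24
Σ = -5/144  ⇒  CG² = 10368/35×(-5/144)² = 5/14
CG = −√(5/14) = -0.597614

−√(5/14) = -0.597614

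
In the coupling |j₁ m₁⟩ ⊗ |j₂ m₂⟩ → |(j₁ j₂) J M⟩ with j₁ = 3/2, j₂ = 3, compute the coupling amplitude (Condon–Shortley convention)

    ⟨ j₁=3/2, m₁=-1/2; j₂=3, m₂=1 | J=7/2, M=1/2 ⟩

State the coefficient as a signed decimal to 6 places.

-0.534522  (= −√(2/7))

√[8·1!2!5!/9! · 1!2!4!2!4!3!] = √(512/7)
  +(−1)^0/∏(0,1,2,4,0,1)! = 1/48  (running 1/48)
  +(−1)^1/∏(1,0,1,3,1,2)! = -1/12  (running -1/16)
⟨..|..⟩ = √(512/7)·(-1/16) = -0.534522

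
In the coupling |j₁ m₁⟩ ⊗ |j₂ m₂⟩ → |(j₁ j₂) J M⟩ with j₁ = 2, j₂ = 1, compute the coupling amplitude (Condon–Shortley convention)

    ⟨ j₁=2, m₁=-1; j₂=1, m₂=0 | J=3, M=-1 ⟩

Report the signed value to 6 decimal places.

+√(8/15) = +0.730297

triangle: 0!×4!×2!/7! = 48/5040
(j±m)!: 1!×3!×1!×1!×2!×4! = 288
prefactor² = (2J+1)×Δ×N² = 96/5
  k=0: +1/(0!×0!×3!×1!×1!×1!) = 1/6
Σ = 1/6  ⇒  CG² = 96/5×1/6² = 8/15
CG = +√(8/15) = +0.730297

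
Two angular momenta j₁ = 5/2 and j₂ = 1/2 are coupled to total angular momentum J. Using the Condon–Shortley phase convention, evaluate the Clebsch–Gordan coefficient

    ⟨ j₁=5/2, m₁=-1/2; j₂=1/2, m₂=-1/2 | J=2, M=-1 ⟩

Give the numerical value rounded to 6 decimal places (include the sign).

√[5·1!4!0!/6! · 2!3!0!1!1!3!] = √(12)
  +(−1)^0/∏(0,1,3,0,1,0)! = 1/6  (running 1/6)
⟨..|..⟩ = √(12)·(1/6) = +0.577350

+0.577350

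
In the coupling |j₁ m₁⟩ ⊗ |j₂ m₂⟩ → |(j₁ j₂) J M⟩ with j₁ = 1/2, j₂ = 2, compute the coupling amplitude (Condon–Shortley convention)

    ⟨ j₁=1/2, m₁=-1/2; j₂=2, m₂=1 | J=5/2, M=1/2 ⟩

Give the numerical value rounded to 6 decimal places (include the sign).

+0.632456  (= +√(2/5))

triangle: 0!×1!×4!/6! = 24/720
(j±m)!: 0!×1!×3!×1!×3!×2! = 72
prefactor² = (2J+1)×Δ×N² = 72/5
  k=0: +1/(0!×0!×1!×3!×0!×1!) = 1/6
Σ = 1/6  ⇒  CG² = 72/5×1/6² = 2/5
CG = +√(2/5) = +0.632456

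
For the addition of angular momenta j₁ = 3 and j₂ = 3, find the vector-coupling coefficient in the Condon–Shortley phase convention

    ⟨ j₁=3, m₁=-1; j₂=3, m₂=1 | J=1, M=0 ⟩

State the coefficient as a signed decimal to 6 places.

j₁+j₂−J=5  J+j₁−j₂=1  J−j₁+j₂=1  j₁+j₂+J+1=8
(j₁±m₁, j₂±m₂, J±M) = (2,4,4,2,1,1)
P² = 144/7
sum k=3..4:
  [3] −1/12 = -1/12
  [4] +1/24 = 1/24
S = -1/24
C² = P²·S² = 1/28 ; C = -0.188982

-0.188982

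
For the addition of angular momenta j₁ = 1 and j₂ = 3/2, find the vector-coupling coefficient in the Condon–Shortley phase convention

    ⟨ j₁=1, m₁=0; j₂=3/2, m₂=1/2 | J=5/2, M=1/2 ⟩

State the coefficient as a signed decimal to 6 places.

+√(3/5) ≈ +0.774597

triangle: 0!·2!·3!/6! = 12/720
(j±m)!: 1!·1!·2!·1!·3!·2! = 24
prefactor² = (2J+1)·Δ·N² = 12/5
  k=0: +1/(0!·0!·1!·2!·1!·1!) = 1/2
Σ = 1/2  ⇒  CG² = 12/5·1/2² = 3/5
CG = +√(3/5) = +0.774597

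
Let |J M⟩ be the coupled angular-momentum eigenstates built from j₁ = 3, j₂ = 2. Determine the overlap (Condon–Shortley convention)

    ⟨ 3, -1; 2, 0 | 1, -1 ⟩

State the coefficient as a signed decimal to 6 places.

j₁+j₂−J=4  J+j₁−j₂=2  J−j₁+j₂=0  j₁+j₂+J+1=7
(j₁±m₁, j₂±m₂, J±M) = (2,4,2,2,0,2)
P² = 384/35
sum k=2..2:
  [2] +1/8 = 1/8
S = 1/8
C² = P²·S² = 6/35 ; C = +0.414039

+0.414039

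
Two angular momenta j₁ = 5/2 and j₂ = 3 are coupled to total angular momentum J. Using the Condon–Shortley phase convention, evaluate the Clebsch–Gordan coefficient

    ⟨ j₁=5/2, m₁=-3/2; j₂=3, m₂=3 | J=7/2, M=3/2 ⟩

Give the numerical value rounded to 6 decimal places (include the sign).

+0.534522

j₁+j₂−J=2  J+j₁−j₂=3  J−j₁+j₂=4  j₁+j₂+J+1=10
(j₁±m₁, j₂±m₂, J±M) = (1,4,6,0,5,2)
P² = 18432/7
sum k=2..2:
  [2] +1/96 = 1/96
S = 1/96
C² = P²·S² = 2/7 ; C = +0.534522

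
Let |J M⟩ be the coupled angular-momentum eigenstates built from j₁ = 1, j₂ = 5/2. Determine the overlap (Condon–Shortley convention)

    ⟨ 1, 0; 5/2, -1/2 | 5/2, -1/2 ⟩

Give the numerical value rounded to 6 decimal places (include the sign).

+√(1/35) ≈ +0.169031

√[6·1!1!4!/7! · 1!1!2!3!2!3!] = √(144/35)
  +(−1)^0/∏(0,1,1,2,0,2)! = 1/4  (running 1/4)
  +(−1)^1/∏(1,0,0,1,1,3)! = -1/6  (running 1/12)
⟨..|..⟩ = √(144/35)·(1/12) = +0.169031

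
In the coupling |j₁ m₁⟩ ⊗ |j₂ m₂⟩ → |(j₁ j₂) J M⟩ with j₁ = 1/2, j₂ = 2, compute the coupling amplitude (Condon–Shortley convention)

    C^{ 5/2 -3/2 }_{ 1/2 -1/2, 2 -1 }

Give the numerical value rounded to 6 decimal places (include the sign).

j₁+j₂−J=0  J+j₁−j₂=1  J−j₁+j₂=4  j₁+j₂+J+1=6
(j₁±m₁, j₂±m₂, J±M) = (0,1,1,3,1,4)
P² = 144/5
sum k=0..0:
  [0] +1/6 = 1/6
S = 1/6
C² = P²·S² = 4/5 ; C = +0.894427

+0.894427  (= +√(4/5))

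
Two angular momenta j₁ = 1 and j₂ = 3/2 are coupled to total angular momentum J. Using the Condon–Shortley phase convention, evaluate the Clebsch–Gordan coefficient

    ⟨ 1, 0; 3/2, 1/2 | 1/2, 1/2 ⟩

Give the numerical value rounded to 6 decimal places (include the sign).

√[2·2!0!1!/4! · 1!1!2!1!1!0!] = √(1/3)
  +(−1)^1/∏(1,1,0,1,0,0)! = -1  (running -1)
⟨..|..⟩ = √(1/3)·(-1) = -0.577350

-0.577350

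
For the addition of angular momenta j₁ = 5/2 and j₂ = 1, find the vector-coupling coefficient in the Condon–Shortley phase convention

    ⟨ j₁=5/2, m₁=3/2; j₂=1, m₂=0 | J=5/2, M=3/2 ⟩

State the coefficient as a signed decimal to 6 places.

triangle: 1!×4!×1!/7! = 24/5040
(j±m)!: 4!×1!×1!×1!×4!×1! = 576
prefactor² = (2J+1)×Δ×N² = 576/35
  k=0: +1/(0!×1!×1!×1!×3!×0!) = 1/6
  k=1: −1/(1!×0!×0!×0!×4!×1!) = -1/24
Σ = 1/8  ⇒  CG² = 576/35×1/8² = 9/35
CG = +√(9/35) = +0.507093

+√(9/35) ≈ +0.507093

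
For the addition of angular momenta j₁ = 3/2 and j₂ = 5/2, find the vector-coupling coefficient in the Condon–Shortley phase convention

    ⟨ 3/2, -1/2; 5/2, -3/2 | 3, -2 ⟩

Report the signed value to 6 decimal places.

j₁+j₂−J=1  J+j₁−j₂=2  J−j₁+j₂=4  j₁+j₂+J+1=8
(j₁±m₁, j₂±m₂, J±M) = (1,2,1,4,1,5)
P² = 48
sum k=0..1:
  [0] +1/12 = 1/12
  [1] −1/24 = -1/24
S = 1/24
C² = P²·S² = 1/12 ; C = +0.288675

+√(1/12) = +0.288675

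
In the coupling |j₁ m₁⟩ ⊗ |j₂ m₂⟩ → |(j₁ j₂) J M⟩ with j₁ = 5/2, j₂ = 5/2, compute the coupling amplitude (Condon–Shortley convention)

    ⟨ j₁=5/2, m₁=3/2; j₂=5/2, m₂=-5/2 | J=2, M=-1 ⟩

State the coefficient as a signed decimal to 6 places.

+0.597614  (= +√(5/14))

√[5·3!2!2!/8! · 4!1!0!5!1!3!] = √(360/7)
  +(−1)^0/∏(0,3,1,0,1,2)! = 1/12  (running 1/12)
⟨..|..⟩ = √(360/7)·(1/12) = +0.597614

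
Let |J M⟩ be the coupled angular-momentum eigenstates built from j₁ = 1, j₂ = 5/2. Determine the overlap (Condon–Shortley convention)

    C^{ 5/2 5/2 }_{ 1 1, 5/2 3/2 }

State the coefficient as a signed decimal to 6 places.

triangle: 1!·1!·4!/7! = 24/5040
(j±m)!: 2!·0!·4!·1!·5!·0! = 5760
prefactor² = (2J+1)·Δ·N² = 1152/7
  k=0: +1/(0!·1!·0!·4!·1!·0!) = 1/24
Σ = 1/24  ⇒  CG² = 1152/7·1/24² = 2/7
CG = +√(2/7) = +0.534522

+0.534522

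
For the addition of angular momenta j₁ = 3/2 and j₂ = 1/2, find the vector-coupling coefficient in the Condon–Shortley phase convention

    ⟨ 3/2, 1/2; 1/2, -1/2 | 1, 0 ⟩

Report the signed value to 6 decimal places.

√[3·1!2!0!/4! · 2!1!0!1!1!1!] = √(1/2)
  +(−1)^0/∏(0,1,1,0,1,0)! = 1  (running 1)
⟨..|..⟩ = √(1/2)·(1) = +0.707107

+0.707107  (= +√(1/2))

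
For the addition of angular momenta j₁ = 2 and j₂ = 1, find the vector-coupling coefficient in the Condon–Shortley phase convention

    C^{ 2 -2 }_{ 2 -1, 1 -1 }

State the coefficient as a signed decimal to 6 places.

+0.577350  (= +√(1/3))

j₁+j₂−J=1  J+j₁−j₂=3  J−j₁+j₂=1  j₁+j₂+J+1=6
(j₁±m₁, j₂±m₂, J±M) = (1,3,0,2,0,4)
P² = 12
sum k=0..0:
  [0] +1/6 = 1/6
S = 1/6
C² = P²·S² = 1/3 ; C = +0.577350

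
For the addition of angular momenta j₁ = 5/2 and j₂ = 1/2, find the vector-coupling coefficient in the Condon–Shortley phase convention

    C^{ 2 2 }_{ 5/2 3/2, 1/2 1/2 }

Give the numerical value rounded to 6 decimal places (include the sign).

√[5·1!4!0!/6! · 4!1!1!0!4!0!] = √(96)
  +(−1)^1/∏(1,0,0,0,4,0)! = -1/24  (running -1/24)
⟨..|..⟩ = √(96)·(-1/24) = -0.408248

-0.408248  (= −√(1/6))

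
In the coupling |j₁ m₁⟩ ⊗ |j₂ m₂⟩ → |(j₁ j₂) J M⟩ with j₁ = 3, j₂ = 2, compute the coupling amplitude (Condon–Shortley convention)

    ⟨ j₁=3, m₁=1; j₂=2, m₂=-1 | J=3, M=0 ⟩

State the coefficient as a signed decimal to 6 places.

+√(1/30) ≈ +0.182574

triangle: 2!*4!*2!/9! = 96/362880
(j±m)!: 4!*2!*1!*3!*3!*3! = 10368
prefactor² = (2J+1)*Δ*N² = 96/5
  k=0: +1/(0!*2!*2!*1!*2!*1!) = 1/8
  k=1: −1/(1!*1!*1!*0!*3!*2!) = -1/12
Σ = 1/24  ⇒  CG² = 96/5*1/24² = 1/30
CG = +√(1/30) = +0.182574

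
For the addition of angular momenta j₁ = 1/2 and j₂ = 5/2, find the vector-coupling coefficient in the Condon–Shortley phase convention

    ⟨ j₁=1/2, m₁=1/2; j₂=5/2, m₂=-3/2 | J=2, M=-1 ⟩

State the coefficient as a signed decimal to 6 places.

j₁+j₂−J=1  J+j₁−j₂=0  J−j₁+j₂=4  j₁+j₂+J+1=6
(j₁±m₁, j₂±m₂, J±M) = (1,0,1,4,1,3)
P² = 24
sum k=0..0:
  [0] +1/6 = 1/6
S = 1/6
C² = P²·S² = 2/3 ; C = +0.816497

+0.816497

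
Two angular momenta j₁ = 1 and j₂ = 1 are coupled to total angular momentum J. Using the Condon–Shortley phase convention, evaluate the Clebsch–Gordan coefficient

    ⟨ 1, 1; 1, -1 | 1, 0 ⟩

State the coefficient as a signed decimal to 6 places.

j₁+j₂−J=1  J+j₁−j₂=1  J−j₁+j₂=1  j₁+j₂+J+1=4
(j₁±m₁, j₂±m₂, J±M) = (2,0,0,2,1,1)
P² = 1/2
sum k=0..0:
  [0] +1/1 = 1
S = 1
C² = P²·S² = 1/2 ; C = +0.707107

+0.707107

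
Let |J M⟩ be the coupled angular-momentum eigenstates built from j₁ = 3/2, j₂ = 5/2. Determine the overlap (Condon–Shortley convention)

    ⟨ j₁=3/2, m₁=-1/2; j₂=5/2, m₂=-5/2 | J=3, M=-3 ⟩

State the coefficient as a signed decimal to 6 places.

j₁+j₂−J=1  J+j₁−j₂=2  J−j₁+j₂=4  j₁+j₂+J+1=8
(j₁±m₁, j₂±m₂, J±M) = (1,2,0,5,0,6)
P² = 1440
sum k=0..0:
  [0] +1/48 = 1/48
S = 1/48
C² = P²·S² = 5/8 ; C = +0.790569

+√(5/8) ≈ +0.790569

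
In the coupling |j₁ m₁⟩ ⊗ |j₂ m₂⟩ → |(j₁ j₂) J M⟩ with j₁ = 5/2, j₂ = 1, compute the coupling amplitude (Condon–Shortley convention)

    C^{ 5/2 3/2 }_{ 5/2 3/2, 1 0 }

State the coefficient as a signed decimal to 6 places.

√[6·1!4!1!/7! · 4!1!1!1!4!1!] = √(576/35)
  +(−1)^0/∏(0,1,1,1,3,0)! = 1/6  (running 1/6)
  +(−1)^1/∏(1,0,0,0,4,1)! = -1/24  (running 1/8)
⟨..|..⟩ = √(576/35)·(1/8) = +0.507093

+√(9/35) = +0.507093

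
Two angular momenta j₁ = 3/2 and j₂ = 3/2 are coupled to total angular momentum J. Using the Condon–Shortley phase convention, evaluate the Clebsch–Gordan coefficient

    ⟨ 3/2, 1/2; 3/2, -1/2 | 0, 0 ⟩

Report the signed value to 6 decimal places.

j₁+j₂−J=3  J+j₁−j₂=0  J−j₁+j₂=0  j₁+j₂+J+1=4
(j₁±m₁, j₂±m₂, J±M) = (2,1,1,2,0,0)
P² = 1
sum k=1..1:
  [1] −1/2 = -1/2
S = -1/2
C² = P²·S² = 1/4 ; C = -0.500000

−√(1/4) ≈ -0.500000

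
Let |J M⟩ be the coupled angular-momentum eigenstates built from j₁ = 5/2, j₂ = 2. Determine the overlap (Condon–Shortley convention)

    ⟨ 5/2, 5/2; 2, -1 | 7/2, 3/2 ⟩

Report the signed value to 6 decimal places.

+0.487950  (= +√(5/21))

√[8·1!4!3!/9! · 5!0!1!3!5!2!] = √(3840/7)
  +(−1)^0/∏(0,1,0,1,4,2)! = 1/48  (running 1/48)
⟨..|..⟩ = √(3840/7)·(1/48) = +0.487950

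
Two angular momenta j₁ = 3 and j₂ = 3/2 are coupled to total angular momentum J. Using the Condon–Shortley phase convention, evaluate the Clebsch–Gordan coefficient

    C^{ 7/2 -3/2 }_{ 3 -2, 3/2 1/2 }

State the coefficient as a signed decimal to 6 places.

-0.654654  (= −√(3/7))

√[8·1!5!2!/9! · 1!5!2!1!2!5!] = √(6400/21)
  +(−1)^0/∏(0,1,5,2,0,0)! = 1/240  (running 1/240)
  +(−1)^1/∏(1,0,4,1,1,1)! = -1/24  (running -3/80)
⟨..|..⟩ = √(6400/21)·(-3/80) = -0.654654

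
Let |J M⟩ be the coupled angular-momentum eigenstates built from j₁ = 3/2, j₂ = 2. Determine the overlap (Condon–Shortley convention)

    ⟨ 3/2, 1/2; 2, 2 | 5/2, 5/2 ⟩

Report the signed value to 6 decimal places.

−√(4/7) = -0.755929

j₁+j₂−J=1  J+j₁−j₂=2  J−j₁+j₂=3  j₁+j₂+J+1=7
(j₁±m₁, j₂±m₂, J±M) = (2,1,4,0,5,0)
P² = 576/7
sum k=1..1:
  [1] −1/12 = -1/12
S = -1/12
C² = P²·S² = 4/7 ; C = -0.755929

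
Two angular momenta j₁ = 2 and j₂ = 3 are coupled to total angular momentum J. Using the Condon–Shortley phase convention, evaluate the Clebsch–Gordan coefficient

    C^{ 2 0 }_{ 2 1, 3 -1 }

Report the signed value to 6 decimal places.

-0.377964

√[5·3!1!3!/8! · 3!1!2!4!2!2!] = √(36/7)
  +(−1)^0/∏(0,3,1,2,0,1)! = 1/12  (running 1/12)
  +(−1)^1/∏(1,2,0,1,1,2)! = -1/4  (running -1/6)
⟨..|..⟩ = √(36/7)·(-1/6) = -0.377964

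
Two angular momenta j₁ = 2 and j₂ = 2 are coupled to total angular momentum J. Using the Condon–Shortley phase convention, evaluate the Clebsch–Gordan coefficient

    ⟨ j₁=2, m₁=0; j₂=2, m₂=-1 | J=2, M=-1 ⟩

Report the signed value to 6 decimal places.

j₁+j₂−J=2  J+j₁−j₂=2  J−j₁+j₂=2  j₁+j₂+J+1=7
(j₁±m₁, j₂±m₂, J±M) = (2,2,1,3,1,3)
P² = 8/7
sum k=0..1:
  [0] +1/4 = 1/4
  [1] −1/2 = -1/2
S = -1/4
C² = P²·S² = 1/14 ; C = -0.267261

-0.267261  (= −√(1/14))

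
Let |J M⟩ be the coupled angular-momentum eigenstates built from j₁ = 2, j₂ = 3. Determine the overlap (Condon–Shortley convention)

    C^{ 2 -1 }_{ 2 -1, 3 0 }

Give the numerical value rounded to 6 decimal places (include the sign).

√[5·3!1!3!/8! · 1!3!3!3!1!3!] = √(81/14)
  +(−1)^2/∏(2,1,1,1,0,2)! = 1/4  (running 1/4)
  +(−1)^3/∏(3,0,0,0,1,3)! = -1/36  (running 2/9)
⟨..|..⟩ = √(81/14)·(2/9) = +0.534522

+0.534522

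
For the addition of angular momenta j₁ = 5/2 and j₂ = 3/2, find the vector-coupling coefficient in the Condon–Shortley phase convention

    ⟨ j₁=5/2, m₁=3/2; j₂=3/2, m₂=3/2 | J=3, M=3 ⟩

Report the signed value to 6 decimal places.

triangle: 1!×4!×2!/8! = 48/40320
(j±m)!: 4!×1!×3!×0!×6!×0! = 103680
prefactor² = (2J+1)×Δ×N² = 864
  k=1: −1/(1!×0!×0!×2!×4!×0!) = -1/48
Σ = -1/48  ⇒  CG² = 864×(-1/48)² = 3/8
CG = −√(3/8) = -0.612372

−√(3/8) = -0.612372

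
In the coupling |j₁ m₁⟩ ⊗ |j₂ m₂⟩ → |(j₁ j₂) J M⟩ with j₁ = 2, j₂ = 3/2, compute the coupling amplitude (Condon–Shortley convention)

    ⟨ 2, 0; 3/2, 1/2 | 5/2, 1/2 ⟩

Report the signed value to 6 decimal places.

triangle: 1!·3!·2!/7! = 12/5040
(j±m)!: 2!·2!·2!·1!·3!·2! = 96
prefactor² = (2J+1)·Δ·N² = 48/35
  k=0: +1/(0!·1!·2!·2!·1!·0!) = 1/4
  k=1: −1/(1!·0!·1!·1!·2!·1!) = -1/2
Σ = -1/4  ⇒  CG² = 48/35·(-1/4)² = 3/35
CG = −√(3/35) = -0.292770

−√(3/35) ≈ -0.292770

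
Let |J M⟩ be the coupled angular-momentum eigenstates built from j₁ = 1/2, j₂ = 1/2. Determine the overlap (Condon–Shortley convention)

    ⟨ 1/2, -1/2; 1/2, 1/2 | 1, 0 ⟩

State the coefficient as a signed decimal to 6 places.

triangle: 0!×1!×1!/3! = 1/6
(j±m)!: 0!×1!×1!×0!×1!×1! = 1
prefactor² = (2J+1)×Δ×N² = 1/2
  k=0: +1/(0!×0!×1!×1!×0!×0!) = 1
Σ = 1  ⇒  CG² = 1/2×1² = 1/2
CG = +√(1/2) = +0.707107

+√(1/2) = +0.707107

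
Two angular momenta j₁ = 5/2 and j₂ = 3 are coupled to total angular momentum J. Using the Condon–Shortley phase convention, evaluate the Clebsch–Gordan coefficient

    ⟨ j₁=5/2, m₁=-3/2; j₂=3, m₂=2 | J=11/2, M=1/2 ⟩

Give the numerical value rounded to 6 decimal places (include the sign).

+0.254824  (= +√(5/77))

triangle: 0!*5!*6!/12! = 86400/479001600
(j±m)!: 1!*4!*5!*1!*6!*5! = 248832000
prefactor² = (2J+1)*Δ*N² = 41472000/77
  k=0: +1/(0!*0!*4!*5!*1!*1!) = 1/2880
Σ = 1/2880  ⇒  CG² = 41472000/77*1/2880² = 5/77
CG = +√(5/77) = +0.254824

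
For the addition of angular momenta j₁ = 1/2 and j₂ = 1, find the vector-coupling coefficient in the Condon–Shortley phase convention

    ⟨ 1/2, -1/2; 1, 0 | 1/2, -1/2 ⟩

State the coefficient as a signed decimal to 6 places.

√[2·1!0!1!/3! · 0!1!1!1!0!1!] = √(1/3)
  +(−1)^1/∏(1,0,0,0,0,1)! = -1  (running -1)
⟨..|..⟩ = √(1/3)·(-1) = -0.577350

-0.577350  (= −√(1/3))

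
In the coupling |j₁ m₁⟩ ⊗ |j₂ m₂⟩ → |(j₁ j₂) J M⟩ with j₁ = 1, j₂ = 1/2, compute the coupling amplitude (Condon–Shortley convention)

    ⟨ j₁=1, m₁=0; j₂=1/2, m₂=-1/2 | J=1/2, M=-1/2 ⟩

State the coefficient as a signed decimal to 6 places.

+0.577350  (= +√(1/3))

√[2·1!1!0!/3! · 1!1!0!1!0!1!] = √(1/3)
  +(−1)^0/∏(0,1,1,0,0,0)! = 1  (running 1)
⟨..|..⟩ = √(1/3)·(1) = +0.577350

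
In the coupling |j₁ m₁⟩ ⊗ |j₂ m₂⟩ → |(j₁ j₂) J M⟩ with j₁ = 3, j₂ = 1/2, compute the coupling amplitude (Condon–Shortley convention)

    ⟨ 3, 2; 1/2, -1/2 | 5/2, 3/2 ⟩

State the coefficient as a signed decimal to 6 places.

triangle: 1!·5!·0!/7! = 120/5040
(j±m)!: 5!·1!·0!·1!·4!·1! = 2880
prefactor² = (2J+1)·Δ·N² = 2880/7
  k=0: +1/(0!·1!·1!·0!·4!·0!) = 1/24
Σ = 1/24  ⇒  CG² = 2880/7·1/24² = 5/7
CG = +√(5/7) = +0.845154

+√(5/7) ≈ +0.845154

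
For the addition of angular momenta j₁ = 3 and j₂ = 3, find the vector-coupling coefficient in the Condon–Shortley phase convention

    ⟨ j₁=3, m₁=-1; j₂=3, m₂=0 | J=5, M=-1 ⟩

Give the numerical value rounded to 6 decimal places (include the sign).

-0.345033

j₁+j₂−J=1  J+j₁−j₂=5  J−j₁+j₂=5  j₁+j₂+J+1=12
(j₁±m₁, j₂±m₂, J±M) = (2,4,3,3,4,6)
P² = 69120/7
sum k=0..1:
  [0] +1/288 = 1/288
  [1] −1/144 = -1/144
S = -1/288
C² = P²·S² = 5/42 ; C = -0.345033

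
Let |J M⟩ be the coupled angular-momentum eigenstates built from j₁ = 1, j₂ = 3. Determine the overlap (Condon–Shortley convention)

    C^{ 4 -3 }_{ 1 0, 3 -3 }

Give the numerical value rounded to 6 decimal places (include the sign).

+√(1/4) = +0.500000

j₁+j₂−J=0  J+j₁−j₂=2  J−j₁+j₂=6  j₁+j₂+J+1=9
(j₁±m₁, j₂±m₂, J±M) = (1,1,0,6,1,7)
P² = 129600
sum k=0..0:
  [0] +1/720 = 1/720
S = 1/720
C² = P²·S² = 1/4 ; C = +0.500000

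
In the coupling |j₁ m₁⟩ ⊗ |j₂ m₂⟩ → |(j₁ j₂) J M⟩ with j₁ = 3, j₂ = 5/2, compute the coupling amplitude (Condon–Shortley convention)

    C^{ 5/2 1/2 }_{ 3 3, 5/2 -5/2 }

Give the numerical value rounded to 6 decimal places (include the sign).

triangle: 3!*3!*2!/9! = 72/362880
(j±m)!: 6!*0!*0!*5!*3!*2! = 1036800
prefactor² = (2J+1)*Δ*N² = 8640/7
  k=0: +1/(0!*3!*0!*0!*3!*2!) = 1/72
Σ = 1/72  ⇒  CG² = 8640/7*1/72² = 5/21
CG = +√(5/21) = +0.487950

+0.487950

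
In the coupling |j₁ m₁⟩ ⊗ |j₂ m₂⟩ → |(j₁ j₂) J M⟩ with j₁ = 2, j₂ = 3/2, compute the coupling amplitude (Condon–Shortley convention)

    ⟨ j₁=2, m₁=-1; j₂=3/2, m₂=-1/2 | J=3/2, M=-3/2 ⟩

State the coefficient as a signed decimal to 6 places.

−√(2/5) ≈ -0.632456

√[4·2!2!1!/6! · 1!3!1!2!0!3!] = √(8/5)
  +(−1)^1/∏(1,1,2,0,0,1)! = -1/2  (running -1/2)
⟨..|..⟩ = √(8/5)·(-1/2) = -0.632456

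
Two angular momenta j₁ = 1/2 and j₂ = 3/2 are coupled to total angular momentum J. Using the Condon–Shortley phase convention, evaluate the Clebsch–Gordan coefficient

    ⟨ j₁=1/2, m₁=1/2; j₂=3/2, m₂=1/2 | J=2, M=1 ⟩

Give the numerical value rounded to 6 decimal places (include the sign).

j₁+j₂−J=0  J+j₁−j₂=1  J−j₁+j₂=3  j₁+j₂+J+1=5
(j₁±m₁, j₂±m₂, J±M) = (1,0,2,1,3,1)
P² = 3
sum k=0..0:
  [0] +1/2 = 1/2
S = 1/2
C² = P²·S² = 3/4 ; C = +0.866025

+√(3/4) = +0.866025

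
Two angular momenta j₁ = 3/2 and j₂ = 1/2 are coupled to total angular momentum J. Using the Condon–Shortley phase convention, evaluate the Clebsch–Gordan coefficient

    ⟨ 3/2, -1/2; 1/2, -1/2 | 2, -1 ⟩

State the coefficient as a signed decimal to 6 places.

√[5·0!3!1!/5! · 1!2!0!1!1!3!] = √(3)
  +(−1)^0/∏(0,0,2,0,1,1)! = 1/2  (running 1/2)
⟨..|..⟩ = √(3)·(1/2) = +0.866025

+0.866025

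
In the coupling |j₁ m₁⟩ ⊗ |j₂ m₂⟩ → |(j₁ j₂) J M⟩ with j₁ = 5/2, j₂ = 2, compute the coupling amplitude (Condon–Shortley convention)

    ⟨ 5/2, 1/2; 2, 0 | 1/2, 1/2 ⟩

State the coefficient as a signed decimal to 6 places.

j₁+j₂−J=4  J+j₁−j₂=1  J−j₁+j₂=0  j₁+j₂+J+1=6
(j₁±m₁, j₂±m₂, J±M) = (3,2,2,2,1,0)
P² = 16/5
sum k=2..2:
  [2] +1/4 = 1/4
S = 1/4
C² = P²·S² = 1/5 ; C = +0.447214

+√(1/5) ≈ +0.447214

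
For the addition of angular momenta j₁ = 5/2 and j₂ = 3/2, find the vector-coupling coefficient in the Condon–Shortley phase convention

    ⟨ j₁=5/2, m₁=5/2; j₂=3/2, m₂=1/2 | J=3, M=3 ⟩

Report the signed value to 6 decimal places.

+√(5/8) = +0.790569

triangle: 1!*4!*2!/8! = 48/40320
(j±m)!: 5!*0!*2!*1!*6!*0! = 172800
prefactor² = (2J+1)*Δ*N² = 1440
  k=0: +1/(0!*1!*0!*2!*4!*0!) = 1/48
Σ = 1/48  ⇒  CG² = 1440*1/48² = 5/8
CG = +√(5/8) = +0.790569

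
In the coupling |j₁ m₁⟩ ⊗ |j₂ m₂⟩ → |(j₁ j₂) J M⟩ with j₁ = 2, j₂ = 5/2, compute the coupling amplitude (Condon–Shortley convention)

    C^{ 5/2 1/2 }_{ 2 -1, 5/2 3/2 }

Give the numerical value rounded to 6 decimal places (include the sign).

+√(6/35) ≈ +0.414039

√[6·2!2!3!/8! · 1!3!4!1!3!2!] = √(216/35)
  +(−1)^1/∏(1,1,2,3,0,0)! = -1/12  (running -1/12)
  +(−1)^2/∏(2,0,1,2,1,1)! = 1/4  (running 1/6)
⟨..|..⟩ = √(216/35)·(1/6) = +0.414039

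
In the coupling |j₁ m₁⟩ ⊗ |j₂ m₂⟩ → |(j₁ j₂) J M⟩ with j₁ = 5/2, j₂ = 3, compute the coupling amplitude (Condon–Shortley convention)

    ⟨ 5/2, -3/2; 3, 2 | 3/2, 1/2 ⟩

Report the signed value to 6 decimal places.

−√(1/21) = -0.218218

triangle: 4!·1!·2!/8! = 48/40320
(j±m)!: 1!·4!·5!·1!·2!·1! = 5760
prefactor² = (2J+1)·Δ·N² = 192/7
  k=3: −1/(3!·1!·1!·2!·0!·0!) = -1/12
  k=4: +1/(4!·0!·0!·1!·1!·1!) = 1/24
Σ = -1/24  ⇒  CG² = 192/7·(-1/24)² = 1/21
CG = −√(1/21) = -0.218218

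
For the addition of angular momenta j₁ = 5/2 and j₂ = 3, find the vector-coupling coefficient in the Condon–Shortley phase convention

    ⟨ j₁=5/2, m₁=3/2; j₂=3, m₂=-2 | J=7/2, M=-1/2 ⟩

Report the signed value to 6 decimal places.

+0.563436  (= +√(20/63))

√[8·2!3!4!/10! · 4!1!1!5!3!4!] = √(9216/35)
  +(−1)^0/∏(0,2,1,1,2,3)! = 1/24  (running 1/24)
  +(−1)^1/∏(1,1,0,0,3,4)! = -1/144  (running 5/144)
⟨..|..⟩ = √(9216/35)·(5/144) = +0.563436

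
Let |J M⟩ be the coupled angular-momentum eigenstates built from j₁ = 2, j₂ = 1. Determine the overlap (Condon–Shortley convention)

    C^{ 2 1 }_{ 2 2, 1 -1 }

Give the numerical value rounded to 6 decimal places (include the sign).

√[5·1!3!1!/6! · 4!0!0!2!3!1!] = √(12)
  +(−1)^0/∏(0,1,0,0,3,1)! = 1/6  (running 1/6)
⟨..|..⟩ = √(12)·(1/6) = +0.577350

+√(1/3) = +0.577350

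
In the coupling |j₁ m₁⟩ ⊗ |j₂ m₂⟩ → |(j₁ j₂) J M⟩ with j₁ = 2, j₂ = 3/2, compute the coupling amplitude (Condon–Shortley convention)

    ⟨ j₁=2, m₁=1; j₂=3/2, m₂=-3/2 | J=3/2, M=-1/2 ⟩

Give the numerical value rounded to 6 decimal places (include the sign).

j₁+j₂−J=2  J+j₁−j₂=2  J−j₁+j₂=1  j₁+j₂+J+1=6
(j₁±m₁, j₂±m₂, J±M) = (3,1,0,3,1,2)
P² = 8/5
sum k=0..0:
  [0] +1/2 = 1/2
S = 1/2
C² = P²·S² = 2/5 ; C = +0.632456

+√(2/5) ≈ +0.632456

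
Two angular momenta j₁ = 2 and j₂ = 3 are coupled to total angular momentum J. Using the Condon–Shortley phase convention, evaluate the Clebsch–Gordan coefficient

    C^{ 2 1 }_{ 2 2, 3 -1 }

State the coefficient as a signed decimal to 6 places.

+√(3/14) ≈ +0.462910

j₁+j₂−J=3  J+j₁−j₂=1  J−j₁+j₂=3  j₁+j₂+J+1=8
(j₁±m₁, j₂±m₂, J±M) = (4,0,2,4,3,1)
P² = 216/7
sum k=0..0:
  [0] +1/12 = 1/12
S = 1/12
C² = P²·S² = 3/14 ; C = +0.462910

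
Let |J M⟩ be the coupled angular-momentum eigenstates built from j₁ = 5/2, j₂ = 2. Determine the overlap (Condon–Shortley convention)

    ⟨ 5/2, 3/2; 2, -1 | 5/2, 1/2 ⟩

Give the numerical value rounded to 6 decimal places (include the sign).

√[6·2!3!2!/8! · 4!1!1!3!3!2!] = √(216/35)
  +(−1)^0/∏(0,2,1,1,2,1)! = 1/4  (running 1/4)
  +(−1)^1/∏(1,1,0,0,3,2)! = -1/12  (running 1/6)
⟨..|..⟩ = √(216/35)·(1/6) = +0.414039

+0.414039  (= +√(6/35))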